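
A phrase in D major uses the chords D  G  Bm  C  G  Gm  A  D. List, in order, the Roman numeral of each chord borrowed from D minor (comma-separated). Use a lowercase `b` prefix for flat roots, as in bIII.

bVII, iv

In D major the diatonic chords are D, Em, F#m, G, A, Bm, C#dim. D, G, Bm and A all belong to that set. But C (C–E–G) is foreign: the diatonic vii° on degree 7 is C#dim, whereas C comes from D minor. It is labeled bVII. Gm (G–Bb–D) doesn't fit — on degree 4 D major would have G (IV). Gm is the degree-4 chord of D minor, so it is the borrowed iv.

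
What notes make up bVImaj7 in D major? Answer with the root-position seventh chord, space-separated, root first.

bVImaj7 is built on the lowered scale degree 6. In D major degree 6 is B; lowered it becomes Bb. In D minor the chord on Bb is Bb–D–F–A.

Bb D F A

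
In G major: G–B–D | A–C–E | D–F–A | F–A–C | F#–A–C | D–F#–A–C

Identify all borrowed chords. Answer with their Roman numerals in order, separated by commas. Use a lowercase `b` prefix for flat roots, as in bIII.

In G major the diatonic chords are G, Am, Bm, C, D, Em, F#dim. G–B–D = G, A–C–E = Am, F#–A–C = F#dim and D–F#–A–C = D7 are all diatonic. But D–F–A is foreign: the diatonic V on degree 5 is D, whereas Dm comes from G minor. It is labeled v. But F–A–C is foreign: the diatonic vii° on degree 7 is F#dim, whereas F comes from G minor. It is labeled bVII.

v, bVII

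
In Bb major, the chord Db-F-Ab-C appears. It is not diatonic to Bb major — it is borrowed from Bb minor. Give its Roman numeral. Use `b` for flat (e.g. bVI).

bIIImaj7

The root Db is the lowered 3rd scale degree — diatonically Bb major has D there. Db–F–Ab–C is a major-seventh chord — the form found in Bb minor, not the diatonic iii (Dm). Borrowed into Bb major it is written bIIImaj7.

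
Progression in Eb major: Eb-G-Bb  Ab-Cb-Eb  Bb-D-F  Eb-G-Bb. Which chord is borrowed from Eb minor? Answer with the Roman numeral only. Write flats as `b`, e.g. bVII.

The diatonic triads in Eb major are Eb, Fm, Gm, Ab, Bb, Cm, Ddim. Eb–G–Bb = Eb and Bb–D–F = Bb both belong to that set. Ab–Cb–Eb is not: scale degree 4 in Eb major carries Ab (IV). In Eb minor the chord on that degree is Abm, so here it functions as iv, borrowed from the parallel minor.

iv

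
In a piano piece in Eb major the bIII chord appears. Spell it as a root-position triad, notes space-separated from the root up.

Gb Bb Db

Scale degree 3 in Eb major is G. bIII uses the lowered form, Gb, taken from Eb minor. In Eb minor the chord on Gb is Gb–Bb–Db.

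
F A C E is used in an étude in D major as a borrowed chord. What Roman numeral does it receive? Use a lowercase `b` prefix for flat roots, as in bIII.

The root F is the lowered 3rd scale degree — diatonically D major has F# there. Diatonically D major has F#m (iii) on that degree; F–A–C–E is instead the major-seventh chord native to D minor, so it takes the label bIIImaj7.

bIIImaj7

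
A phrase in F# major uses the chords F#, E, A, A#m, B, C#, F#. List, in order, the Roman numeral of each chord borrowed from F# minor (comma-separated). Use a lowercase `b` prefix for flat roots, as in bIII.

bVII, bIII

In F# major the diatonic chords are F#, G#m, A#m, B, C#, D#m, E#dim. F#, A#m, B and C# are all diatonic. E (E–G#–B) is not: scale degree 7 in F# major carries E#dim (vii°). In F# minor the chord on that degree is E, so here it functions as bVII, borrowed from the parallel minor. A (A–C#–E) doesn't fit — on degree 3 F# major would have A#m (iii). A is the degree-3 chord of F# minor, so it is the borrowed bIII.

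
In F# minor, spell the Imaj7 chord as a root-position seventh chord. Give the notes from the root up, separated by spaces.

The root, F#, is scale degree 1 — the same note in F# minor and F# major; only the chord quality changes. Building the major-seventh chord from the parallel major on F#: F#–A#–C#–E#.

F# A# C# E#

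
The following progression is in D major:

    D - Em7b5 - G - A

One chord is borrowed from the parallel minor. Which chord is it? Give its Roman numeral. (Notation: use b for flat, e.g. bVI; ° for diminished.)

iiø7

The diatonic triads in D major are D, Em, F#m, G, A, Bm, C#dim. Of the given chords, D, G and A are diatonic. Em7b5 (E–G–Bb–D) doesn't fit — on degree 2 D major would have Em (ii). Em7b5 is the degree-2 chord of D minor, so it is the borrowed iiø7.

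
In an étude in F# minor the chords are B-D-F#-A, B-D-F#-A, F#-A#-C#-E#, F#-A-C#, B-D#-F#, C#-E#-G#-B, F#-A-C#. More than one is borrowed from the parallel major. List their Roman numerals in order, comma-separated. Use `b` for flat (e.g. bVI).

The diatonic triads in F# minor (with V from harmonic minor) are F#m, G#dim, A, Bm, C#, D, E. B–D–F#–A = Bm7, F#–A–C# = F#m and C#–E#–G#–B = C#7 are all diatonic. But F#–A#–C#–E# is foreign: the diatonic i on degree 1 is F#m, whereas F#maj7 comes from F# major. It is labeled Imaj7. But B–D#–F# is foreign: the diatonic iv on degree 4 is Bm, whereas B comes from F# major. It is labeled IV.

Imaj7, IV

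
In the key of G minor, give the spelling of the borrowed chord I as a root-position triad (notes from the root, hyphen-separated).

G-B-D

I is built on scale degree 1, which is G in both G minor and its parallel. In G major the chord on G is G–B–D.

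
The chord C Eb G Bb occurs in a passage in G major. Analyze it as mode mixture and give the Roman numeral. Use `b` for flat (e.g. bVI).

iv7

The root C is the diatonic 4th degree of G major; the borrowing shows in the chord quality. Diatonically G major has C (IV) on that degree; C–Eb–G–Bb is instead the minor-seventh chord native to G minor, so it takes the label iv7.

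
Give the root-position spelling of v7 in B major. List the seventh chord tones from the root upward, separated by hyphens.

v7 is built on scale degree 5, which is F# in both B major and its parallel. Building the minor-seventh chord from the parallel minor on F#: F#–A–C#–E.

F#-A-C#-E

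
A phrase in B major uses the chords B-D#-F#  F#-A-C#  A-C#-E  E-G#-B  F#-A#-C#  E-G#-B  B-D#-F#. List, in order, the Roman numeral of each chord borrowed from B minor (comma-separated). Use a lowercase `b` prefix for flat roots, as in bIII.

In B major the diatonic chords are B, C#m, D#m, E, F#, G#m, A#dim. B–D#–F# = B, E–G#–B = E and F#–A#–C# = F# all belong to that set. F#–A–C# doesn't fit — on degree 5 B major would have F# (V). F#m is the degree-5 chord of B minor, so it is the borrowed v. A–C#–E is not: scale degree 7 in B major carries A#dim (vii°). In B minor the chord on that degree is A, so here it functions as bVII, borrowed from the parallel minor.

v, bVII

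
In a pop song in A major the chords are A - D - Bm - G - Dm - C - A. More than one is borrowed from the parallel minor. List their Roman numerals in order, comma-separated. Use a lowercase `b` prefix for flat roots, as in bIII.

The diatonic triads in A major are A, Bm, C#m, D, E, F#m, G#dim. A, D and Bm all belong to that set. G (G–B–D) doesn't fit — on degree 7 A major would have G#dim (vii°). G is the degree-7 chord of A minor, so it is the borrowed bVII. Dm (D–F–A) is not: scale degree 4 in A major carries D (IV). In A minor the chord on that degree is Dm, so here it functions as iv, borrowed from the parallel minor. But C (C–E–G) is foreign: the diatonic iii on degree 3 is C#m, whereas C comes from A minor. It is labeled bIII.

bVII, iv, bIII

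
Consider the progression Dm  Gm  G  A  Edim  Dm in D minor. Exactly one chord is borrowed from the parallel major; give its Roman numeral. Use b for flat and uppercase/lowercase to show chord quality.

IV

D minor has the diatonic set Dm, Edim, F, Gm, A, Bb, C (with V from harmonic minor). Of the given chords, Dm, Gm, A and Edim are diatonic. G (G–B–D) is not: scale degree 4 in D minor carries Gm (iv). In D major the chord on that degree is G, so here it functions as IV, borrowed from the parallel major.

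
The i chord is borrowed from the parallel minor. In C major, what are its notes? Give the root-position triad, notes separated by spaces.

C Eb G

i is built on scale degree 1, which is C in both C major and its parallel. Building the minor chord from the parallel minor on C: C–Eb–G.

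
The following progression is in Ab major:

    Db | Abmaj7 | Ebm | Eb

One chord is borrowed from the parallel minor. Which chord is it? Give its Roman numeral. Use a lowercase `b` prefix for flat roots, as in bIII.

v

In Ab major the diatonic chords are Ab, Bbm, Cm, Db, Eb, Fm, Gdim. Of the given chords, Db, Abmaj7 and Eb are diatonic. Ebm (Eb–Gb–Bb) is not: scale degree 5 in Ab major carries Eb (V). In Ab minor the chord on that degree is Ebm, so here it functions as v, borrowed from the parallel minor.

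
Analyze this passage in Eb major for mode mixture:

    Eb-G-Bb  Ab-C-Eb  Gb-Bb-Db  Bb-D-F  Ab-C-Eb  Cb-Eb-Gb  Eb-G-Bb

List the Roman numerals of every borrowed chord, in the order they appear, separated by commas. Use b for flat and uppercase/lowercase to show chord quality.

Eb major has the diatonic set Eb, Fm, Gm, Ab, Bb, Cm, Ddim. Eb–G–Bb = Eb, Ab–C–Eb = Ab and Bb–D–F = Bb all belong to that set. Gb–Bb–Db doesn't fit — on degree 3 Eb major would have Gm (iii). Gb is the degree-3 chord of Eb minor, so it is the borrowed bIII. But Cb–Eb–Gb is foreign: the diatonic vi on degree 6 is Cm, whereas Cb comes from Eb minor. It is labeled bVI.

bIII, bVI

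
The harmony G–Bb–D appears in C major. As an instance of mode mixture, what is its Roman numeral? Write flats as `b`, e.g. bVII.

G is scale degree 5 in C major. G–Bb–D is a minor chord — the form found in C minor, not the diatonic V (G). Borrowed into C major it is written v.

v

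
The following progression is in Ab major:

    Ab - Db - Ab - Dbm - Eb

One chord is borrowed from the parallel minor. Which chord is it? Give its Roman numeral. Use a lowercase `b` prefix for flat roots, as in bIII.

iv

The diatonic triads in Ab major are Ab, Bbm, Cm, Db, Eb, Fm, Gdim. Ab, Db and Eb all belong to that set. Dbm (Db–Fb–Ab) is not: scale degree 4 in Ab major carries Db (IV). In Ab minor the chord on that degree is Dbm, so here it functions as iv, borrowed from the parallel minor.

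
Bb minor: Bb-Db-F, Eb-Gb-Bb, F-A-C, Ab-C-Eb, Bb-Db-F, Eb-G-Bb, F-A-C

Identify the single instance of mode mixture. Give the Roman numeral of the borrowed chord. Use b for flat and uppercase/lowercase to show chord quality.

IV

In Bb minor (with V from harmonic minor) the diatonic chords are Bbm, Cdim, Db, Ebm, F, Gb, Ab. Bb–Db–F = Bbm, Eb–Gb–Bb = Ebm, F–A–C = F and Ab–C–Eb = Ab all belong to that set. But Eb–G–Bb is foreign: the diatonic iv on degree 4 is Ebm, whereas Eb comes from Bb major. It is labeled IV.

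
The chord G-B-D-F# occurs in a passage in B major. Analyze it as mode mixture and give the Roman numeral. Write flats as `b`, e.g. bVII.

bVImaj7

G is the lowered form of scale degree 6 in B major (the diatonic degree 6 is G#). G–B–D–F# is a major-seventh chord — the form found in B minor, not the diatonic vi (G#m). Borrowed into B major it is written bVImaj7.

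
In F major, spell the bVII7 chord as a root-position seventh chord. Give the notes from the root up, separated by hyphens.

The root of bVII7 is the lowered 7th degree: E becomes Eb. Building the dominant-seventh chord from the parallel minor on Eb: Eb–G–Bb–Db.

Eb-G-Bb-Db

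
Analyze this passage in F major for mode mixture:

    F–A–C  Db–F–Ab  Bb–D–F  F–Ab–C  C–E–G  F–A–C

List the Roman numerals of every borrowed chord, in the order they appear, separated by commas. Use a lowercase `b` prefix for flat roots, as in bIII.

bVI, i

F major has the diatonic set F, Gm, Am, Bb, C, Dm, Edim. F–A–C = F, Bb–D–F = Bb and C–E–G = C all belong to that set. Db–F–Ab doesn't fit — on degree 6 F major would have Dm (vi). Db is the degree-6 chord of F minor, so it is the borrowed bVI. F–Ab–C doesn't fit — on degree 1 F major would have F (I). Fm is the degree-1 chord of F minor, so it is the borrowed i.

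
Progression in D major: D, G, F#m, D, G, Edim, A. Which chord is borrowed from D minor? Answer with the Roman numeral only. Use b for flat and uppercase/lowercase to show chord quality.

ii°

The diatonic triads in D major are D, Em, F#m, G, A, Bm, C#dim. D, G, F#m and A all belong to that set. Edim (E–G–Bb) doesn't fit — on degree 2 D major would have Em (ii). Edim is the degree-2 chord of D minor, so it is the borrowed ii°.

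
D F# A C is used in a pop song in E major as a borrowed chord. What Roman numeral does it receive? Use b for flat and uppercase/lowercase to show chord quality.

D is the lowered form of scale degree 7 in E major (the diatonic degree 7 is D#). Diatonically E major has D#dim (vii°) on that degree; D–F#–A–C is instead the dominant-seventh chord native to E minor, so it takes the label bVII7.

bVII7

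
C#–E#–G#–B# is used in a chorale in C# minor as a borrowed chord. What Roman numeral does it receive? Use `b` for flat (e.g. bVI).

Imaj7

The root C# is the diatonic 1st degree of C# minor; the borrowing shows in the chord quality. Diatonically C# minor has C#m (i) on that degree; C#–E#–G#–B# is instead the major-seventh chord native to C# major, so it takes the label Imaj7.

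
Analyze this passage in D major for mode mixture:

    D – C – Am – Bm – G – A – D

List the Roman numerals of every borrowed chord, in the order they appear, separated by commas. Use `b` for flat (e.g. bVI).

bVII, v

In D major the diatonic chords are D, Em, F#m, G, A, Bm, C#dim. D, Bm, G and A are all diatonic. But C (C–E–G) is foreign: the diatonic vii° on degree 7 is C#dim, whereas C comes from D minor. It is labeled bVII. But Am (A–C–E) is foreign: the diatonic V on degree 5 is A, whereas Am comes from D minor. It is labeled v.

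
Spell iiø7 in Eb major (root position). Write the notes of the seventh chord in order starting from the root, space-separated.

iiø7 is built on scale degree 2, which is F in both Eb major and its parallel. In Eb minor the chord on F is F–Ab–Cb–Eb.

F Ab Cb Eb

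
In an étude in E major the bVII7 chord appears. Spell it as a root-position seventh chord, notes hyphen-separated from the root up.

The root of bVII7 is the lowered 7th degree: D# becomes D. Building the dominant-seventh chord from the parallel minor on D: D–F#–A–C.

D-F#-A-C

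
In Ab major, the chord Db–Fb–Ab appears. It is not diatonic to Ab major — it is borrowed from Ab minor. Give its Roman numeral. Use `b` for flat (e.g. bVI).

iv

The root Db is the diatonic 4th degree of Ab major; the borrowing shows in the chord quality. Db–Fb–Ab is a minor chord — the form found in Ab minor, not the diatonic IV (Db). Borrowed into Ab major it is written iv.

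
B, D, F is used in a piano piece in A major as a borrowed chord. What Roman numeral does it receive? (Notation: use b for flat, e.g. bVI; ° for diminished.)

ii°

B is scale degree 2 in A major. Diatonically A major has Bm (ii) on that degree; B–D–F is instead the diminished chord native to A minor, so it takes the label ii°.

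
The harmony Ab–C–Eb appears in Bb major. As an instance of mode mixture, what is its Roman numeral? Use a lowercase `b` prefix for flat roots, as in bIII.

Ab is the lowered form of scale degree 7 in Bb major (the diatonic degree 7 is A). Ab–C–Eb is a major chord — the form found in Bb minor, not the diatonic vii° (Adim). Borrowed into Bb major it is written bVII.

bVII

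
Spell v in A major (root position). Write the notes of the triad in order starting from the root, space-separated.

v is built on scale degree 5, which is E in both A major and its parallel. Stacking thirds in A minor on E gives E–G–B.

E G B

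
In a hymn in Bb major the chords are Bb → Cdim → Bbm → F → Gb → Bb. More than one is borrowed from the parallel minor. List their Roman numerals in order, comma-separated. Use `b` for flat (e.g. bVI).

ii°, i, bVI

Bb major has the diatonic set Bb, Cm, Dm, Eb, F, Gm, Adim. Of the given chords, Bb and F are diatonic. Cdim (C–Eb–Gb) is not: scale degree 2 in Bb major carries Cm (ii). In Bb minor the chord on that degree is Cdim, so here it functions as ii°, borrowed from the parallel minor. Bbm (Bb–Db–F) doesn't fit — on degree 1 Bb major would have Bb (I). Bbm is the degree-1 chord of Bb minor, so it is the borrowed i. Gb (Gb–Bb–Db) is not: scale degree 6 in Bb major carries Gm (vi). In Bb minor the chord on that degree is Gb, so here it functions as bVI, borrowed from the parallel minor.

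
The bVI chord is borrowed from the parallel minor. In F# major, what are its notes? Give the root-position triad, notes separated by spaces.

Scale degree 6 in F# major is D#. bVI uses the lowered form, D, taken from F# minor. Building the major chord from the parallel minor on D: D–F#–A.

D F# A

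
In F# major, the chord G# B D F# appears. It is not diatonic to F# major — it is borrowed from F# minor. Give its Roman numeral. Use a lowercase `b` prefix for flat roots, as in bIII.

G# is scale degree 2 in F# major. G#–B–D–F# is a half-diminished-seventh chord — the form found in F# minor, not the diatonic ii (G#m). Borrowed into F# major it is written iiø7.

iiø7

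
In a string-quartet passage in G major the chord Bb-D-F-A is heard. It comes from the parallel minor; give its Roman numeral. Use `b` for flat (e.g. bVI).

The root Bb is the lowered 3rd scale degree — diatonically G major has B there. Bb–D–F–A is a major-seventh chord — the form found in G minor, not the diatonic iii (Bm). Borrowed into G major it is written bIIImaj7.

bIIImaj7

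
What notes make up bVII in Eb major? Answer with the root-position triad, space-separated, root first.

The root of bVII is the lowered 7th degree: D becomes Db. Stacking thirds in Eb minor on Db gives Db–F–Ab.

Db F Ab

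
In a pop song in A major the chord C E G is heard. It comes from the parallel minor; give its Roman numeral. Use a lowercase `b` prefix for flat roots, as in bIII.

bIII

C is the lowered form of scale degree 3 in A major (the diatonic degree 3 is C#). C–E–G is a major chord — the form found in A minor, not the diatonic iii (C#m). Borrowed into A major it is written bIII.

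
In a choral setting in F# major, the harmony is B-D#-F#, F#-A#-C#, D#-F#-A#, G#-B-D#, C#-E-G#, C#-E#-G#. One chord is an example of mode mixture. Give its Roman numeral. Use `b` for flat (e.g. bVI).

v

F# major has the diatonic set F#, G#m, A#m, B, C#, D#m, E#dim. B–D#–F# = B, F#–A#–C# = F#, D#–F#–A# = D#m, G#–B–D# = G#m and C#–E#–G# = C# all belong to that set. But C#–E–G# is foreign: the diatonic V on degree 5 is C#, whereas C#m comes from F# minor. It is labeled v.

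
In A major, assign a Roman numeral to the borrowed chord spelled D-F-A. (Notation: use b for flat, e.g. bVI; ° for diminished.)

D is scale degree 4 in A major. D–F–A is a minor chord — the form found in A minor, not the diatonic IV (D). Borrowed into A major it is written iv.

iv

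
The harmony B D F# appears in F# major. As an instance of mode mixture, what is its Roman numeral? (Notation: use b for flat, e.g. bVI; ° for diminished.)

iv

B is scale degree 4 in F# major. Diatonically F# major has B (IV) on that degree; B–D–F# is instead the minor chord native to F# minor, so it takes the label iv.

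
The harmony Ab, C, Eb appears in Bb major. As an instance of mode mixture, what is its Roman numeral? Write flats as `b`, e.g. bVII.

In Bb major scale degree 7 is A; Ab is its lowered form, from Bb minor. Ab–C–Eb is a major chord — the form found in Bb minor, not the diatonic vii° (Adim). Borrowed into Bb major it is written bVII.

bVII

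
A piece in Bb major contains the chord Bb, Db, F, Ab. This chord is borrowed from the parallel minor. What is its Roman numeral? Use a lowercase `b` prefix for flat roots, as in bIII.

Bb is scale degree 1 in Bb major. Bb–Db–F–Ab is a minor-seventh chord — the form found in Bb minor, not the diatonic I (Bb). Borrowed into Bb major it is written i7.

i7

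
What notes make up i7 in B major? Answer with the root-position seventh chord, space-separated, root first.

B D F# A

i7 is built on scale degree 1, which is B in both B major and its parallel. Stacking thirds in B minor on B gives B–D–F#–A.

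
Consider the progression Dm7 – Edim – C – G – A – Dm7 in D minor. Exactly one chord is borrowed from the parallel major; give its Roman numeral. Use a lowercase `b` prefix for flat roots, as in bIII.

IV

D minor has the diatonic set Dm, Edim, F, Gm, A, Bb, C (with V from harmonic minor). Dm7, Edim, C and A are all diatonic. G (G–B–D) is not: scale degree 4 in D minor carries Gm (iv). In D major the chord on that degree is G, so here it functions as IV, borrowed from the parallel major.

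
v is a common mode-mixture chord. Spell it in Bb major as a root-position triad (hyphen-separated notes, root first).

F-Ab-C

The root, F, is scale degree 5 — the same note in Bb major and Bb minor; only the chord quality changes. In Bb minor the chord on F is F–Ab–C.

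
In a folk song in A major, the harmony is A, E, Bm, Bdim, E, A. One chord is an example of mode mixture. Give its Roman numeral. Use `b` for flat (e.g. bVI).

ii°

A major has the diatonic set A, Bm, C#m, D, E, F#m, G#dim. A, E and Bm are all diatonic. Bdim (B–D–F) doesn't fit — on degree 2 A major would have Bm (ii). Bdim is the degree-2 chord of A minor, so it is the borrowed ii°.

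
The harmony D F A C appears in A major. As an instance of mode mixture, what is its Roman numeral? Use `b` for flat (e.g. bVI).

iv7

D is scale degree 4 in A major. Diatonically A major has D (IV) on that degree; D–F–A–C is instead the minor-seventh chord native to A minor, so it takes the label iv7.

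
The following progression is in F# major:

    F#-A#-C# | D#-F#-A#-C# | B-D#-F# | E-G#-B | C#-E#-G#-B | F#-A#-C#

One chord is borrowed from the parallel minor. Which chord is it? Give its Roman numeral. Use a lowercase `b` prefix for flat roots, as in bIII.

The diatonic triads in F# major are F#, G#m, A#m, B, C#, D#m, E#dim. F#–A#–C# = F#, D#–F#–A#–C# = D#m7, B–D#–F# = B and C#–E#–G#–B = C#7 are all diatonic. But E–G#–B is foreign: the diatonic vii° on degree 7 is E#dim, whereas E comes from F# minor. It is labeled bVII.

bVII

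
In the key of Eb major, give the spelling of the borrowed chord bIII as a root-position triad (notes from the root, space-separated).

Scale degree 3 in Eb major is G. bIII uses the lowered form, Gb, taken from Eb minor. In Eb minor the chord on Gb is Gb–Bb–Db.

Gb Bb Db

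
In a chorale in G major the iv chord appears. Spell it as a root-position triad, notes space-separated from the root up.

C Eb G

iv is built on scale degree 4, which is C in both G major and its parallel. In G minor the chord on C is C–Eb–G.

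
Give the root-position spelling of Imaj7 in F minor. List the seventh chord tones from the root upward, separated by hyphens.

F-A-C-E

The root, F, is scale degree 1 — the same note in F minor and F major; only the chord quality changes. Building the major-seventh chord from the parallel major on F: F–A–C–E.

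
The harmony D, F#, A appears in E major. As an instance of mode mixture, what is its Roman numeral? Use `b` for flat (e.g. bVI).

D is the lowered form of scale degree 7 in E major (the diatonic degree 7 is D#). D–F#–A is a major chord — the form found in E minor, not the diatonic vii° (D#dim). Borrowed into E major it is written bVII.

bVII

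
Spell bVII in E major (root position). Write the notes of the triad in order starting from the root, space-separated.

Scale degree 7 in E major is D#. bVII uses the lowered form, D, taken from E minor. Building the major chord from the parallel minor on D: D–F#–A.

D F# A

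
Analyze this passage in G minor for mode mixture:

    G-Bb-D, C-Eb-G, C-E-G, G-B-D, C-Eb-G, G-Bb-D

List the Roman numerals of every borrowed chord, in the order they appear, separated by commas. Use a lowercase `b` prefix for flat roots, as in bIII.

The diatonic triads in G minor (with V from harmonic minor) are Gm, Adim, Bb, Cm, D, Eb, F. G–Bb–D = Gm and C–Eb–G = Cm both belong to that set. C–E–G is not: scale degree 4 in G minor carries Cm (iv). In G major the chord on that degree is C, so here it functions as IV, borrowed from the parallel major. But G–B–D is foreign: the diatonic i on degree 1 is Gm, whereas G comes from G major. It is labeled I.

IV, I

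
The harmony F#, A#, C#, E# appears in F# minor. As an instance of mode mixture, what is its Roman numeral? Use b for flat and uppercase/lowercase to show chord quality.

Imaj7

The root F# is the diatonic 1st degree of F# minor; the borrowing shows in the chord quality. F#–A#–C#–E# is a major-seventh chord — the form found in F# major, not the diatonic i (F#m). Borrowed into F# minor it is written Imaj7.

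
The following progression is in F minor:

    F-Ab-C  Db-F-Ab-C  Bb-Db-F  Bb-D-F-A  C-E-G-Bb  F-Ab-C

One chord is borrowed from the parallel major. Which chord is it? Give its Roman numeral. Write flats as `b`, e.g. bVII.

IVmaj7

In F minor (with V from harmonic minor) the diatonic chords are Fm, Gdim, Ab, Bbm, C, Db, Eb. F–Ab–C = Fm, Db–F–Ab–C = Dbmaj7, Bb–Db–F = Bbm and C–E–G–Bb = C7 all belong to that set. But Bb–D–F–A is foreign: the diatonic iv on degree 4 is Bbm, whereas Bbmaj7 comes from F major. It is labeled IVmaj7.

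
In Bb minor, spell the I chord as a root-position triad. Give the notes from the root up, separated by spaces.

The root, Bb, is scale degree 1 — the same note in Bb minor and Bb major; only the chord quality changes. In Bb major the chord on Bb is Bb–D–F.

Bb D F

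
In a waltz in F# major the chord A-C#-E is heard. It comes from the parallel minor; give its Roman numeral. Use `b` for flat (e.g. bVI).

bIII

In F# major scale degree 3 is A#; A is its lowered form, from F# minor. A–C#–E is a major chord — the form found in F# minor, not the diatonic iii (A#m). Borrowed into F# major it is written bIII.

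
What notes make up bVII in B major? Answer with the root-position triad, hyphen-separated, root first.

A-C#-E

Scale degree 7 in B major is A#. bVII uses the lowered form, A, taken from B minor. Stacking thirds in B minor on A gives A–C#–E.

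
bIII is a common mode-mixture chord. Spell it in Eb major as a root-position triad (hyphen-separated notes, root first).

bIII is built on the lowered scale degree 3. In Eb major degree 3 is G; lowered it becomes Gb. Stacking thirds in Eb minor on Gb gives Gb–Bb–Db.

Gb-Bb-Db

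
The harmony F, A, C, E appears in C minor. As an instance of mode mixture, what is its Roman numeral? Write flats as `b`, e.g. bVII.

F is scale degree 4 in C minor. F–A–C–E is a major-seventh chord — the form found in C major, not the diatonic iv (Fm). Borrowed into C minor it is written IVmaj7.

IVmaj7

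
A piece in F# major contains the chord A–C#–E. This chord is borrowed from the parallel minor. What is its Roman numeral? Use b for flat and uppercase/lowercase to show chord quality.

bIII

A is the lowered form of scale degree 3 in F# major (the diatonic degree 3 is A#). A–C#–E is a major chord — the form found in F# minor, not the diatonic iii (A#m). Borrowed into F# major it is written bIII.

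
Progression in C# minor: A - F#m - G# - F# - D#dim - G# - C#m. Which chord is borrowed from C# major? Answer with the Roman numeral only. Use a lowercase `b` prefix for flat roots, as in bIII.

IV

C# minor has the diatonic set C#m, D#dim, E, F#m, G#, A, B (with V from harmonic minor). A, F#m, G#, D#dim and C#m are all diatonic. F# (F#–A#–C#) doesn't fit — on degree 4 C# minor would have F#m (iv). F# is the degree-4 chord of C# major, so it is the borrowed IV.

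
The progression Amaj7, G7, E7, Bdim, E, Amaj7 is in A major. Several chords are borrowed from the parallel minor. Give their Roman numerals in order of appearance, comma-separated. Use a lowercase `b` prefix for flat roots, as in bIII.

bVII7, ii°

A major has the diatonic set A, Bm, C#m, D, E, F#m, G#dim. Amaj7, E7 and E are all diatonic. G7 (G–B–D–F) is not: scale degree 7 in A major carries G#dim (vii°). In A minor the chord on that degree is G7, so here it functions as bVII7, borrowed from the parallel minor. Bdim (B–D–F) doesn't fit — on degree 2 A major would have Bm (ii). Bdim is the degree-2 chord of A minor, so it is the borrowed ii°.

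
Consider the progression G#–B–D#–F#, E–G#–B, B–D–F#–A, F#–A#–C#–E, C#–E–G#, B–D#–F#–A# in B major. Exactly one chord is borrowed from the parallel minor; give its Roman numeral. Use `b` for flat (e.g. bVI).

The diatonic triads in B major are B, C#m, D#m, E, F#, G#m, A#dim. Of the given chords, G#–B–D#–F# = G#m7, E–G#–B = E, F#–A#–C#–E = F#7, C#–E–G# = C#m and B–D#–F#–A# = Bmaj7 are diatonic. B–D–F#–A doesn't fit — on degree 1 B major would have B (I). Bm7 is the degree-1 chord of B minor, so it is the borrowed i7.

i7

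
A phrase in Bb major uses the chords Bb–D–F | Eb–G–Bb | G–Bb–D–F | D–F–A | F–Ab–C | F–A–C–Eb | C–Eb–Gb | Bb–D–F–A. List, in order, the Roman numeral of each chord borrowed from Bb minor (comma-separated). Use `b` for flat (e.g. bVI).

v, ii°

Bb major has the diatonic set Bb, Cm, Dm, Eb, F, Gm, Adim. Bb–D–F = Bb, Eb–G–Bb = Eb, G–Bb–D–F = Gm7, D–F–A = Dm, F–A–C–Eb = F7 and Bb–D–F–A = Bbmaj7 all belong to that set. But F–Ab–C is foreign: the diatonic V on degree 5 is F, whereas Fm comes from Bb minor. It is labeled v. But C–Eb–Gb is foreign: the diatonic ii on degree 2 is Cm, whereas Cdim comes from Bb minor. It is labeled ii°.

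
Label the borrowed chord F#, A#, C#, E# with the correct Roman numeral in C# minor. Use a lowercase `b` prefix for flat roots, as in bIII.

The root F# is the diatonic 4th degree of C# minor; the borrowing shows in the chord quality. F#–A#–C#–E# is a major-seventh chord — the form found in C# major, not the diatonic iv (F#m). Borrowed into C# minor it is written IVmaj7.

IVmaj7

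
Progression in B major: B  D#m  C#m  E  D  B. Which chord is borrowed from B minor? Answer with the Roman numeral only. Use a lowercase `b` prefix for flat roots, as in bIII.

bIII

In B major the diatonic chords are B, C#m, D#m, E, F#, G#m, A#dim. Of the given chords, B, D#m, C#m and E are diatonic. D (D–F#–A) doesn't fit — on degree 3 B major would have D#m (iii). D is the degree-3 chord of B minor, so it is the borrowed bIII.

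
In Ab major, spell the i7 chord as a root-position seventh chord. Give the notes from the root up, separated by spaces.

Ab Cb Eb Gb

The root, Ab, is scale degree 1 — the same note in Ab major and Ab minor; only the chord quality changes. Stacking thirds in Ab minor on Ab gives Ab–Cb–Eb–Gb.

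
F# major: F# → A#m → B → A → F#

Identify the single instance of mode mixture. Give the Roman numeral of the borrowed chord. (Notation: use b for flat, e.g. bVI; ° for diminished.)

bIII

The diatonic triads in F# major are F#, G#m, A#m, B, C#, D#m, E#dim. Of the given chords, F#, A#m and B are diatonic. A (A–C#–E) doesn't fit — on degree 3 F# major would have A#m (iii). A is the degree-3 chord of F# minor, so it is the borrowed bIII.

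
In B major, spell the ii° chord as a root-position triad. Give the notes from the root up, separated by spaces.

ii° is built on scale degree 2, which is C# in both B major and its parallel. In B minor the chord on C# is C#–E–G.

C# E G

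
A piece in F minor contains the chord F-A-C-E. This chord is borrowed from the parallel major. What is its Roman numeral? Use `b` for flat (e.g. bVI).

Imaj7

The root F is the diatonic 1st degree of F minor; the borrowing shows in the chord quality. Diatonically F minor has Fm (i) on that degree; F–A–C–E is instead the major-seventh chord native to F major, so it takes the label Imaj7.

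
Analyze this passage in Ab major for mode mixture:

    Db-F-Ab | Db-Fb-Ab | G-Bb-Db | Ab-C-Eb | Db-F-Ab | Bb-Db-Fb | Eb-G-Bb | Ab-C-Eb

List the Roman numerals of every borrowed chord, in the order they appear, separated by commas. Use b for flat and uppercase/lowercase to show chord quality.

iv, ii°

In Ab major the diatonic chords are Ab, Bbm, Cm, Db, Eb, Fm, Gdim. Of the given chords, Db–F–Ab = Db, G–Bb–Db = Gdim, Ab–C–Eb = Ab and Eb–G–Bb = Eb are diatonic. Db–Fb–Ab is not: scale degree 4 in Ab major carries Db (IV). In Ab minor the chord on that degree is Dbm, so here it functions as iv, borrowed from the parallel minor. But Bb–Db–Fb is foreign: the diatonic ii on degree 2 is Bbm, whereas Bbdim comes from Ab minor. It is labeled ii°.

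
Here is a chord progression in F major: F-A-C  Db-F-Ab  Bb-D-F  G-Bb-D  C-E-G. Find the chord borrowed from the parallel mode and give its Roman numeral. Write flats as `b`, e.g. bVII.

The diatonic triads in F major are F, Gm, Am, Bb, C, Dm, Edim. Of the given chords, F–A–C = F, Bb–D–F = Bb, G–Bb–D = Gm and C–E–G = C are diatonic. Db–F–Ab is not: scale degree 6 in F major carries Dm (vi). In F minor the chord on that degree is Db, so here it functions as bVI, borrowed from the parallel minor.

bVI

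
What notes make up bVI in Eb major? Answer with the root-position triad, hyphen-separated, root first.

Scale degree 6 in Eb major is C. bVI uses the lowered form, Cb, taken from Eb minor. Building the major chord from the parallel minor on Cb: Cb–Eb–Gb.

Cb-Eb-Gb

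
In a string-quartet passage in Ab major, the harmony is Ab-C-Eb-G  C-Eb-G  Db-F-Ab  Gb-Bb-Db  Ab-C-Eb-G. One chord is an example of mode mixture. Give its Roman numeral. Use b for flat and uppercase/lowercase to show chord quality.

bVII

In Ab major the diatonic chords are Ab, Bbm, Cm, Db, Eb, Fm, Gdim. Of the given chords, Ab–C–Eb–G = Abmaj7, C–Eb–G = Cm and Db–F–Ab = Db are diatonic. Gb–Bb–Db is not: scale degree 7 in Ab major carries Gdim (vii°). In Ab minor the chord on that degree is Gb, so here it functions as bVII, borrowed from the parallel minor.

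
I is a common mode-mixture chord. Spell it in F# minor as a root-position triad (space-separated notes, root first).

F# A# C#

I is built on scale degree 1, which is F# in both F# minor and its parallel. Stacking thirds in F# major on F# gives F#–A#–C#.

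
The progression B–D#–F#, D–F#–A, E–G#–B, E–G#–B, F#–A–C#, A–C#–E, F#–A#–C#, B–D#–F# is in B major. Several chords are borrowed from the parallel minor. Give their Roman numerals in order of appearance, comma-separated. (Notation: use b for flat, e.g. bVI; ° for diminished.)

bIII, v, bVII

The diatonic triads in B major are B, C#m, D#m, E, F#, G#m, A#dim. Of the given chords, B–D#–F# = B, E–G#–B = E and F#–A#–C# = F# are diatonic. D–F#–A doesn't fit — on degree 3 B major would have D#m (iii). D is the degree-3 chord of B minor, so it is the borrowed bIII. F#–A–C# is not: scale degree 5 in B major carries F# (V). In B minor the chord on that degree is F#m, so here it functions as v, borrowed from the parallel minor. But A–C#–E is foreign: the diatonic vii° on degree 7 is A#dim, whereas A comes from B minor. It is labeled bVII.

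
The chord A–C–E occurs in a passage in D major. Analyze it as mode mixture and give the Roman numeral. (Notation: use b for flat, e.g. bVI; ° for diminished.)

A is scale degree 5 in D major. A–C–E is a minor chord — the form found in D minor, not the diatonic V (A). Borrowed into D major it is written v.

v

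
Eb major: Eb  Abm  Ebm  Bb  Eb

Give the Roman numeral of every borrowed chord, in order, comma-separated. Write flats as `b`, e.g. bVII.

The diatonic triads in Eb major are Eb, Fm, Gm, Ab, Bb, Cm, Ddim. Eb and Bb both belong to that set. But Abm (Ab–Cb–Eb) is foreign: the diatonic IV on degree 4 is Ab, whereas Abm comes from Eb minor. It is labeled iv. Ebm (Eb–Gb–Bb) is not: scale degree 1 in Eb major carries Eb (I). In Eb minor the chord on that degree is Ebm, so here it functions as i, borrowed from the parallel minor.

iv, i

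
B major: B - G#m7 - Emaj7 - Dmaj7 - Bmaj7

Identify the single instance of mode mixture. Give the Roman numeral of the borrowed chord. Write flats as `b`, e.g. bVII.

The diatonic triads in B major are B, C#m, D#m, E, F#, G#m, A#dim. B, G#m7, Emaj7 and Bmaj7 are all diatonic. But Dmaj7 (D–F#–A–C#) is foreign: the diatonic iii on degree 3 is D#m, whereas Dmaj7 comes from B minor. It is labeled bIIImaj7.

bIIImaj7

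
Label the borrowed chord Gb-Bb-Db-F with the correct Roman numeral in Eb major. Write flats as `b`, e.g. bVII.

The root Gb is the lowered 3rd scale degree — diatonically Eb major has G there. Gb–Bb–Db–F is a major-seventh chord — the form found in Eb minor, not the diatonic iii (Gm). Borrowed into Eb major it is written bIIImaj7.

bIIImaj7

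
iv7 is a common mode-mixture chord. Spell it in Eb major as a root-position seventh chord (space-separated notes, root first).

iv7 is built on scale degree 4, which is Ab in both Eb major and its parallel. Building the minor-seventh chord from the parallel minor on Ab: Ab–Cb–Eb–Gb.

Ab Cb Eb Gb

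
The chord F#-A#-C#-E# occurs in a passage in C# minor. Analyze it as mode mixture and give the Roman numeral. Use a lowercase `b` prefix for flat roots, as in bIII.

IVmaj7

F# is scale degree 4 in C# minor. Diatonically C# minor has F#m (iv) on that degree; F#–A#–C#–E# is instead the major-seventh chord native to C# major, so it takes the label IVmaj7.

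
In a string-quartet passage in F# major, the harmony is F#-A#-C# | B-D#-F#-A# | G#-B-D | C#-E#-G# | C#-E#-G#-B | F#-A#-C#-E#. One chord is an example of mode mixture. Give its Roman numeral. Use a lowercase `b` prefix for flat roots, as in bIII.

In F# major the diatonic chords are F#, G#m, A#m, B, C#, D#m, E#dim. Of the given chords, F#–A#–C# = F#, B–D#–F#–A# = Bmaj7, C#–E#–G# = C#, C#–E#–G#–B = C#7 and F#–A#–C#–E# = F#maj7 are diatonic. G#–B–D doesn't fit — on degree 2 F# major would have G#m (ii). G#dim is the degree-2 chord of F# minor, so it is the borrowed ii°.

ii°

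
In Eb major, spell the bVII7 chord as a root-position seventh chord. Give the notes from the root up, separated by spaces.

Db F Ab Cb

Scale degree 7 in Eb major is D. bVII7 uses the lowered form, Db, taken from Eb minor. Stacking thirds in Eb minor on Db gives Db–F–Ab–Cb.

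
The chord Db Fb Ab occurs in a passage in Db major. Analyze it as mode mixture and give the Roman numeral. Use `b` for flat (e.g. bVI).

i

The root Db is the diatonic 1st degree of Db major; the borrowing shows in the chord quality. Diatonically Db major has Db (I) on that degree; Db–Fb–Ab is instead the minor chord native to Db minor, so it takes the label i.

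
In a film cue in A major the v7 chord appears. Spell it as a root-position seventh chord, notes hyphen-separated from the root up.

v7 is built on scale degree 5, which is E in both A major and its parallel. In A minor the chord on E is E–G–B–D.

E-G-B-D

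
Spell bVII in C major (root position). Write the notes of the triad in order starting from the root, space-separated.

The root of bVII is the lowered 7th degree: B becomes Bb. Building the major chord from the parallel minor on Bb: Bb–D–F.

Bb D F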